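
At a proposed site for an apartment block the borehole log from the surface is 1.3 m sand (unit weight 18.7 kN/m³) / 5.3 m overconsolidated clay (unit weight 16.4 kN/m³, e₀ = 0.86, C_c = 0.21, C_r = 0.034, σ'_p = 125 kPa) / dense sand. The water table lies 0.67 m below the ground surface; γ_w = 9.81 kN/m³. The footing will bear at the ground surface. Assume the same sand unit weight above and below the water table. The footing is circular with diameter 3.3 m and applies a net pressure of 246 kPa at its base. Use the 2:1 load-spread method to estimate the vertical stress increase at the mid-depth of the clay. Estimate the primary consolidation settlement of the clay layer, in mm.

Mid-depth of clay below the ground surface: z = 1.3 + 5.3/2 = 3.95 m.
Total vertical stress at mid-clay: σ_v = 18.7×1.3 + 16.4×2.65 = 67.77 kPa.
Pore pressure: u = 9.81×(3.95 − 0.67) = 32.177 kPa.
Initial effective stress: σ'_0 = σ_v − u = 67.77 − 32.177 = 35.593 kPa.
Stress increase at mid-clay by the 2:1 spreading method:
Δσ ≈ qD²/(D+z)² = 246×3.3²/(3.3+3.95)² = 50.967 kPa
Final effective stress: σ'_f = 35.593 + 50.967 = 86.56 kPa.
σ'_f = 86.56 ≤ σ'_p = 125 kPa, so the clay remains overconsolidated and only the recompression index applies:
S_c = C_r·H/(1+e₀)·log₁₀(σ'_f/σ'_0) = 0.034×5.3/1.86×log₁₀(86.56/35.593)
    = 0.096883 × 0.38595 = 0.03739 m

S_c ≈ 37.4 mm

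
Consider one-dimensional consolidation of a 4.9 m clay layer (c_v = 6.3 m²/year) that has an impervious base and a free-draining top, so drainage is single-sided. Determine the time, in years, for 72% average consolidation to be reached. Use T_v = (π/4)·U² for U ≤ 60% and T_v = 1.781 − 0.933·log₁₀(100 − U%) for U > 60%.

Drainage path length: H_d = H = 4.9 m (single drainage).
U > 60%: T_v = 1.781 − 0.933·log₁₀(100 − 72) = 0.4308.
t = T_v·H_d²/c_v = 0.4308×4.9²/6.3 = 1.642 years.

t ≈ 1.64 years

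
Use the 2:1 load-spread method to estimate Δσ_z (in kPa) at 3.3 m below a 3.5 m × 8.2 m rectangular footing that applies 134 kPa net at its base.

By the 2:1 method the load spreads at 1 horizontal : 2 vertical, so at depth z the loaded area has grown by z in each plan dimension:
Δσ = qBL/((B+z)(L+z)) = 134×3.5×8.2/((3.5+3.3)(8.2+3.3)) = 49.179 kPa

Δσ_z ≈ 49.2 kPa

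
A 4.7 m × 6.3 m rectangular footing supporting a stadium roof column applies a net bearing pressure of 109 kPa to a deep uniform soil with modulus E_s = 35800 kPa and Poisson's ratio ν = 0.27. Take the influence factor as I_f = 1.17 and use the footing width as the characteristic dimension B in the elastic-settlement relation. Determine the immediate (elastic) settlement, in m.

S_e ≈ 0.0155 m

Immediate (elastic) settlement: S_e = q·B·(1−ν²)/E_s · I_f.
S_e = 109 × 4.7 × (1 − 0.27²) / 35800 × 1.17
    = 109 × 4.7 × 0.9271 / 35800 × 1.17
    = 0.01552 m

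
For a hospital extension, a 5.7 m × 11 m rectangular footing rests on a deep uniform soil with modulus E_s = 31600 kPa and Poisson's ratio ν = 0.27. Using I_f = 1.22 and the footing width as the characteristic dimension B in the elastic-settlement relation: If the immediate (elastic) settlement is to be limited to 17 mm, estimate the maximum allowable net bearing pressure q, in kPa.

S_e = q·B·(1−ν²)/E_s · I_f  ⇒  q = S_e·E_s / (B·(1−ν²)·I_f).
q = 0.017 × 31600 / (5.7 × 0.9271 × 1.22) = 83.32 kPa

q ≈ 83.3 kPa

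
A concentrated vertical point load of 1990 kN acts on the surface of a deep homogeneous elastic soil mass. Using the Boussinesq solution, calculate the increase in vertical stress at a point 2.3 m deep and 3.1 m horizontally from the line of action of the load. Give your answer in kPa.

Δσ_z ≈ 13.5 kPa

Boussinesq vertical stress below a point load on an elastic half-space:
Δσ_z = 3P/(2πz²) · [1 + (r/z)²]^(−5/2)
r/z = 3.1/2.3 = 1.3478; [1+(r/z)²]^(−5/2) = 0.075106.
Δσ_z = 3×1990/(2π×2.3²) × 0.075106 = 179.61 × 0.075106 = 13.49 kPa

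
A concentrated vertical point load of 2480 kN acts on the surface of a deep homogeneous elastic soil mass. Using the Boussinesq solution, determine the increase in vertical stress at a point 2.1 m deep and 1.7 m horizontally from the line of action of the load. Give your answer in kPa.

Boussinesq vertical stress below a point load on an elastic half-space:
Δσ_z = 3P/(2πz²) · [1 + (r/z)²]^(−5/2)
r/z = 1.7/2.1 = 0.80952; [1+(r/z)²]^(−5/2) = 0.28365.
Δσ_z = 3×2480/(2π×2.1²) × 0.28365 = 268.51 × 0.28365 = 76.16 kPa

Δσ_z ≈ 76.2 kPa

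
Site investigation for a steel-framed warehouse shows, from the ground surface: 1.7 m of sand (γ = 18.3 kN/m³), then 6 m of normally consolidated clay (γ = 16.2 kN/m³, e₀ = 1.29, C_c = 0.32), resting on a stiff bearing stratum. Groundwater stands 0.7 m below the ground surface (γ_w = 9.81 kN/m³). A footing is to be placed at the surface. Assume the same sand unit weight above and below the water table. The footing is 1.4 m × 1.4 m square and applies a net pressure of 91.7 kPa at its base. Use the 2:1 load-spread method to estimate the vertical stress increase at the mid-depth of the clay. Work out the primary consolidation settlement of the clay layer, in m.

S_c ≈ 0.0411 m

Mid-depth of clay below the ground surface: z = 1.7 + 6/2 = 4.7 m.
Total vertical stress at mid-clay: σ_v = 18.3×1.7 + 16.2×3 = 79.71 kPa.
Pore pressure: u = 9.81×(4.7 − 0.7) = 39.24 kPa.
Initial effective stress: σ'_0 = σ_v − u = 79.71 − 39.24 = 40.47 kPa.
Stress increase at mid-clay by the 2:1 spreading method:
Δσ = qBL/((B+z)(L+z)) = 91.7×1.4×1.4/((1.4+4.7)(1.4+4.7)) = 4.8302 kPa
Final effective stress: σ'_f = σ'_0 + Δσ = 40.47 + 4.8302 = 45.3 kPa.
Normally consolidated clay, so the full stress increment lies on the virgin compression line:
S_c = C_c·H/(1+e₀)·log₁₀(σ'_f/σ'_0) = 0.32×6/(1+1.29)×log₁₀(45.3/40.47)
    = 0.83843 × 0.048965 = 0.04105 m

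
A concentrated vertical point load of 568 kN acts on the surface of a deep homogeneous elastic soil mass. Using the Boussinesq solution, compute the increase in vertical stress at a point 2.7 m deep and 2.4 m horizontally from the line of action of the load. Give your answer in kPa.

Boussinesq vertical stress below a point load on an elastic half-space:
Δσ_z = 3P/(2πz²) · [1 + (r/z)²]^(−5/2)
r/z = 2.4/2.7 = 0.88889; [1+(r/z)²]^(−5/2) = 0.23323.
Δσ_z = 3×568/(2π×2.7²) × 0.23323 = 37.202 × 0.23323 = 8.677 kPa

Δσ_z ≈ 8.68 kPa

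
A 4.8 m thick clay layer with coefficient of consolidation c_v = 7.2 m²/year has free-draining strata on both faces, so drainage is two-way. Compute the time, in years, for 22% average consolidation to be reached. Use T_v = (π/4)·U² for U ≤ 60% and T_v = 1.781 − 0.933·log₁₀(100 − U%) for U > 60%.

t ≈ 0.0304 years

Drainage path length: H_d = H/2 = 2.4 m (double drainage).
U ≤ 60%: T_v = (π/4)·U² = (π/4)×0.22² = 0.038013.
t = T_v·H_d²/c_v = 0.038013×2.4²/7.2 = 0.03041 years.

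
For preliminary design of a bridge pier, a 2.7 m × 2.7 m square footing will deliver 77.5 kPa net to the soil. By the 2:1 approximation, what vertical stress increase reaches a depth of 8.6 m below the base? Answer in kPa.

By the 2:1 method the load spreads at 1 horizontal : 2 vertical, so at depth z the loaded area has grown by z in each plan dimension:
Δσ = qBL/((B+z)(L+z)) = 77.5×2.7×2.7/((2.7+8.6)(2.7+8.6)) = 4.4246 kPa

Δσ_z ≈ 4.42 kPa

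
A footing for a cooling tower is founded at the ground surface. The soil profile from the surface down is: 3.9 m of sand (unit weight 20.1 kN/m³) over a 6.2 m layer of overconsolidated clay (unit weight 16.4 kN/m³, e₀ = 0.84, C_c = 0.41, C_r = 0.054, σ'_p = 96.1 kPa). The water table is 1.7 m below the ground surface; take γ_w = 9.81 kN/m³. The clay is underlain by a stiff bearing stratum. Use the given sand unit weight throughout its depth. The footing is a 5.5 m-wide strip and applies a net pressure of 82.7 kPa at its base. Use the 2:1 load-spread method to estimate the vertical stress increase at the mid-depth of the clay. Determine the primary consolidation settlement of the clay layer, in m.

Mid-depth of clay below the ground surface: z = 3.9 + 6.2/2 = 7 m.
Total vertical stress at mid-clay: σ_v = 20.1×3.9 + 16.4×3.1 = 129.23 kPa.
Pore pressure: u = 9.81×(7 − 1.7) = 51.993 kPa.
Initial effective stress: σ'_0 = σ_v − u = 129.23 − 51.993 = 77.237 kPa.
Stress increase at mid-clay by the 2:1 spreading method:
Δσ = qB/(B+z) = 82.7×5.5/(5.5+7) = 36.388 kPa
Final effective stress: σ'_f = 77.237 + 36.388 = 113.62 kPa.
σ'_f = 113.62 > σ'_p = 96.1 kPa, so the stress path crosses the preconsolidation pressure — recompression up to σ'_p, then virgin compression beyond:
S_c = H/(1+e₀)·[C_r·log₁₀(σ'_p/σ'_0) + C_c·log₁₀(σ'_f/σ'_p)]
    = 6.2/1.84 × [0.054×log₁₀(96.1/77.237) + 0.41×log₁₀(113.62/96.1)]
    = 3.3696 × [0.0051245 + 0.02982] = 0.1177 m

S_c ≈ 0.118 m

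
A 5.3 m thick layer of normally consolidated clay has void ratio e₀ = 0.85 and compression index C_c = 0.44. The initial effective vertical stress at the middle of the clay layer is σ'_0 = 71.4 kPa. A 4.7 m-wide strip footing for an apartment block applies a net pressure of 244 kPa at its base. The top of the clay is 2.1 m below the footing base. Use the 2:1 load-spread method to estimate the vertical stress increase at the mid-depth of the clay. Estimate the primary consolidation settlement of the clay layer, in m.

Mid-depth of clay below the footing base: z = 2.1 + 5.3/2 = 4.75 m.
Stress increase at mid-clay by the 2:1 spreading method:
Δσ = qB/(B+z) = 244×4.7/(4.7+4.75) = 121.35 kPa
Final effective stress: σ'_f = σ'_0 + Δσ = 71.4 + 121.35 = 192.75 kPa.
Normally consolidated clay, so the full stress increment lies on the virgin compression line:
S_c = C_c·H/(1+e₀)·log₁₀(σ'_f/σ'_0) = 0.44×5.3/(1+0.85)×log₁₀(192.75/71.4)
    = 1.2605 × 0.4313 = 0.5437 m

S_c ≈ 0.544 m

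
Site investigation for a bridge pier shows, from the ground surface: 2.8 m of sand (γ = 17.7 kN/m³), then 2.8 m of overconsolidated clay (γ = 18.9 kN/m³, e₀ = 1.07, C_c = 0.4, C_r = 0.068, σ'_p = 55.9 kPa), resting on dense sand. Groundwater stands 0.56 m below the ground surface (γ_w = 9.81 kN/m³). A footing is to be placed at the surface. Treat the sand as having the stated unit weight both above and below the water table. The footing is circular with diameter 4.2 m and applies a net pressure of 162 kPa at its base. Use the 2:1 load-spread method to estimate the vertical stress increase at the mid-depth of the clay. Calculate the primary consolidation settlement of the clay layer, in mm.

S_c ≈ 99.7 mm

Mid-depth of clay below the ground surface: z = 2.8 + 2.8/2 = 4.2 m.
Total vertical stress at mid-clay: σ_v = 17.7×2.8 + 18.9×1.4 = 76.02 kPa.
Pore pressure: u = 9.81×(4.2 − 0.56) = 35.708 kPa.
Initial effective stress: σ'_0 = σ_v − u = 76.02 − 35.708 = 40.312 kPa.
Stress increase at mid-clay by the 2:1 spreading method:
Δσ ≈ qD²/(D+z)² = 162×4.2²/(4.2+4.2)² = 40.5 kPa
Final effective stress: σ'_f = 40.312 + 40.5 = 80.812 kPa.
σ'_f = 80.812 > σ'_p = 55.9 kPa, so the stress path crosses the preconsolidation pressure — recompression up to σ'_p, then virgin compression beyond:
S_c = H/(1+e₀)·[C_r·log₁₀(σ'_p/σ'_0) + C_c·log₁₀(σ'_f/σ'_p)]
    = 2.8/2.07 × [0.068×log₁₀(55.9/40.312) + 0.4×log₁₀(80.812/55.9)]
    = 1.3527 × [0.0096545 + 0.064026] = 0.09967 m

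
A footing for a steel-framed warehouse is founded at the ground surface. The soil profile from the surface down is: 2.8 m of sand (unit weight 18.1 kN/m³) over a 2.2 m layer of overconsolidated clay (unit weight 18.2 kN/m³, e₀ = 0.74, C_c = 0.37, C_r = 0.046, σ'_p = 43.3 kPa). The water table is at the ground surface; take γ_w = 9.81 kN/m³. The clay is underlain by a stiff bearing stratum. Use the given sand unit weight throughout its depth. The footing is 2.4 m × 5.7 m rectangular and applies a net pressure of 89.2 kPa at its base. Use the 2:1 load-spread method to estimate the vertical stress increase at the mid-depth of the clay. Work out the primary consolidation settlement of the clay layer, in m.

S_c ≈ 0.0469 m

Mid-depth of clay below the ground surface: z = 2.8 + 2.2/2 = 3.9 m.
Total vertical stress at mid-clay: σ_v = 18.1×2.8 + 18.2×1.1 = 70.7 kPa.
Pore pressure: u = 9.81×(3.9 − 0) = 38.259 kPa.
Initial effective stress: σ'_0 = σ_v − u = 70.7 − 38.259 = 32.441 kPa.
Stress increase at mid-clay by the 2:1 spreading method:
Δσ = qBL/((B+z)(L+z)) = 89.2×2.4×5.7/((2.4+3.9)(5.7+3.9)) = 20.176 kPa
Final effective stress: σ'_f = 32.441 + 20.176 = 52.617 kPa.
σ'_f = 52.617 > σ'_p = 43.3 kPa, so the stress path crosses the preconsolidation pressure — recompression up to σ'_p, then virgin compression beyond:
S_c = H/(1+e₀)·[C_r·log₁₀(σ'_p/σ'_0) + C_c·log₁₀(σ'_f/σ'_p)]
    = 2.2/1.74 × [0.046×log₁₀(43.3/32.441) + 0.37×log₁₀(52.617/43.3)]
    = 1.2644 × [0.0057681 + 0.031316] = 0.04689 m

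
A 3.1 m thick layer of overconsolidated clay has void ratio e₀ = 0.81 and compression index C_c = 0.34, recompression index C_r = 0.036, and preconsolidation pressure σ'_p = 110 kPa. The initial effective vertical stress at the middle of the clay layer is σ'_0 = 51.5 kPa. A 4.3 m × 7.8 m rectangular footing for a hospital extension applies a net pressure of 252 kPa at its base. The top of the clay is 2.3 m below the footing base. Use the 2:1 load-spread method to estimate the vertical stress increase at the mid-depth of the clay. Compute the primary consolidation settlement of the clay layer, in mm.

Mid-depth of clay below the footing base: z = 2.3 + 3.1/2 = 3.85 m.
Stress increase at mid-clay by the 2:1 spreading method:
Δσ = qBL/((B+z)(L+z)) = 252×4.3×7.8/((4.3+3.85)(7.8+3.85)) = 89.018 kPa
Final effective stress: σ'_f = 51.5 + 89.018 = 140.52 kPa.
σ'_f = 140.52 > σ'_p = 110 kPa, so the stress path crosses the preconsolidation pressure — recompression up to σ'_p, then virgin compression beyond:
S_c = H/(1+e₀)·[C_r·log₁₀(σ'_p/σ'_0) + C_c·log₁₀(σ'_f/σ'_p)]
    = 3.1/1.81 × [0.036×log₁₀(110/51.5) + 0.34×log₁₀(140.52/110)]
    = 1.7127 × [0.011865 + 0.036157] = 0.08225 m

S_c ≈ 82.2 mm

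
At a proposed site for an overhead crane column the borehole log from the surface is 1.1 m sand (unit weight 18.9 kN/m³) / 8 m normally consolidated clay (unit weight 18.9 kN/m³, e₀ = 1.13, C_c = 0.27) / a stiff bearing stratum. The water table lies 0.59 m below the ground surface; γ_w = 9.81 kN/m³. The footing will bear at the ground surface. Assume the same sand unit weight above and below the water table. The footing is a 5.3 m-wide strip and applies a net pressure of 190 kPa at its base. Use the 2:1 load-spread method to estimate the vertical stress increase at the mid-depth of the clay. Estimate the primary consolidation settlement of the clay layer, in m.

S_c ≈ 0.462 m

Mid-depth of clay below the ground surface: z = 1.1 + 8/2 = 5.1 m.
Total vertical stress at mid-clay: σ_v = 18.9×1.1 + 18.9×4 = 96.39 kPa.
Pore pressure: u = 9.81×(5.1 − 0.59) = 44.243 kPa.
Initial effective stress: σ'_0 = σ_v − u = 96.39 − 44.243 = 52.147 kPa.
Stress increase at mid-clay by the 2:1 spreading method:
Δσ = qB/(B+z) = 190×5.3/(5.3+5.1) = 96.827 kPa
Final effective stress: σ'_f = σ'_0 + Δσ = 52.147 + 96.827 = 148.97 kPa.
Normally consolidated clay, so the full stress increment lies on the virgin compression line:
S_c = C_c·H/(1+e₀)·log₁₀(σ'_f/σ'_0) = 0.27×8/(1+1.13)×log₁₀(148.97/52.147)
    = 1.0141 × 0.45587 = 0.4623 m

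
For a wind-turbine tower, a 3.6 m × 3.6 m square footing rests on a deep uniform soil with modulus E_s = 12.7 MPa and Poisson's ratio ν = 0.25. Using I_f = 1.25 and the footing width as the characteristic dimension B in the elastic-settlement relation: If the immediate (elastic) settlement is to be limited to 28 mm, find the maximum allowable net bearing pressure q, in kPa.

E_s = 12.7 MPa = 12700 kPa.
S_e = q·B·(1−ν²)/E_s · I_f  ⇒  q = S_e·E_s / (B·(1−ν²)·I_f).
q = 0.028 × 12700 / (3.6 × 0.9375 × 1.25) = 84.29 kPa

q ≈ 84.3 kPa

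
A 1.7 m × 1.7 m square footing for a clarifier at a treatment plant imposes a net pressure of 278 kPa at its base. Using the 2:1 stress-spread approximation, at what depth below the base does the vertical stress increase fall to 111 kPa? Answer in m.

z ≈ 0.99 m

2:1 spreading — at depth z the loaded area has grown by z in each plan dimension:
qB²/(B+z)² = Δσ_z ⇒ z = B(√(q/Δσ_z) − 1) = 1.7×(√(278/111) − 1) = 0.9904 m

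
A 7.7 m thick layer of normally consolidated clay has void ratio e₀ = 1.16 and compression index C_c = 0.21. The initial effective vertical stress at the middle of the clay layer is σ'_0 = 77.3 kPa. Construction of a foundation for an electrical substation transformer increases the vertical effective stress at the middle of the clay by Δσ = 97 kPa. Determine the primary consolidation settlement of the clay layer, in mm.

S_c ≈ 264 mm

Final effective stress: σ'_f = σ'_0 + Δσ = 77.3 + 97 = 174.3 kPa.
Normally consolidated clay, so the full stress increment lies on the virgin compression line:
S_c = C_c·H/(1+e₀)·log₁₀(σ'_f/σ'_0) = 0.21×7.7/(1+1.16)×log₁₀(174.3/77.3)
    = 0.74861 × 0.35312 = 0.2643 m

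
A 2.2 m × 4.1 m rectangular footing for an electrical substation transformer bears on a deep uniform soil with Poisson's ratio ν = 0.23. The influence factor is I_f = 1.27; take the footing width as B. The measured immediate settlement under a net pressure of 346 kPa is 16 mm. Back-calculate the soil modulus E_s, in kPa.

E_s ≈ 57200 kPa

S_e = q·B·(1−ν²)/E_s · I_f  ⇒  E_s = q·B·(1−ν²)·I_f / S_e.
E_s = 346 × 2.2 × 0.9471 × 1.27 / 0.016 = 57220 kPa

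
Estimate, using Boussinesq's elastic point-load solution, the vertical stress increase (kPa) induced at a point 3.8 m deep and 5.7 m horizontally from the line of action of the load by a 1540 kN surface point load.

Boussinesq vertical stress below a point load on an elastic half-space:
Δσ_z = 3P/(2πz²) · [1 + (r/z)²]^(−5/2)
r/z = 5.7/3.8 = 1.5; [1+(r/z)²]^(−5/2) = 0.052516.
Δσ_z = 3×1540/(2π×3.8²) × 0.052516 = 50.921 × 0.052516 = 2.674 kPa

Δσ_z ≈ 2.67 kPa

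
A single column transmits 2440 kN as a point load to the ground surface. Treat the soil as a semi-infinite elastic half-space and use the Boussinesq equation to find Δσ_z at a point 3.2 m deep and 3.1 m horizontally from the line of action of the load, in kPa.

Boussinesq vertical stress below a point load on an elastic half-space:
Δσ_z = 3P/(2πz²) · [1 + (r/z)²]^(−5/2)
r/z = 3.1/3.2 = 0.96875; [1+(r/z)²]^(−5/2) = 0.19114.
Δσ_z = 3×2440/(2π×3.2²) × 0.19114 = 113.77 × 0.19114 = 21.75 kPa

Δσ_z ≈ 21.7 kPa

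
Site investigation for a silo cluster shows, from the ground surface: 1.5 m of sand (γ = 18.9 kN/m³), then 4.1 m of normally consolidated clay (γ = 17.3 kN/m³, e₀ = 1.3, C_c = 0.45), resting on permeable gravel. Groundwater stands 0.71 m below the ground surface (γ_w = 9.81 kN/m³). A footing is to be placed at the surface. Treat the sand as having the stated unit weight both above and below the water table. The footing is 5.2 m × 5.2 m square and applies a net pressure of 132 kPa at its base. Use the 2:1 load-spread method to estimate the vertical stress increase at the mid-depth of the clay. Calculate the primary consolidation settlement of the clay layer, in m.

S_c ≈ 0.29 m

Mid-depth of clay below the ground surface: z = 1.5 + 4.1/2 = 3.55 m.
Total vertical stress at mid-clay: σ_v = 18.9×1.5 + 17.3×2.05 = 63.815 kPa.
Pore pressure: u = 9.81×(3.55 − 0.71) = 27.86 kPa.
Initial effective stress: σ'_0 = σ_v − u = 63.815 − 27.86 = 35.955 kPa.
Stress increase at mid-clay by the 2:1 spreading method:
Δσ = qBL/((B+z)(L+z)) = 132×5.2×5.2/((5.2+3.55)(5.2+3.55)) = 46.619 kPa
Final effective stress: σ'_f = σ'_0 + Δσ = 35.955 + 46.619 = 82.574 kPa.
Normally consolidated clay, so the full stress increment lies on the virgin compression line:
S_c = C_c·H/(1+e₀)·log₁₀(σ'_f/σ'_0) = 0.45×4.1/(1+1.3)×log₁₀(82.574/35.955)
    = 0.80217 × 0.36108 = 0.2896 m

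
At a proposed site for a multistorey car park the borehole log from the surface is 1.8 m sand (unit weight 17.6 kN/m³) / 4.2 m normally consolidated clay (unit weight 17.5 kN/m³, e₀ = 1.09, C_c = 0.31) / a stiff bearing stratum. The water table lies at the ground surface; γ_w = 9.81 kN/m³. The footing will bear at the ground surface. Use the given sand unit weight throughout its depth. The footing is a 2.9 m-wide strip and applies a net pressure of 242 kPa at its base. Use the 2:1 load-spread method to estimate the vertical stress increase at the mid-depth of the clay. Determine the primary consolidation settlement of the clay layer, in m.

Mid-depth of clay below the ground surface: z = 1.8 + 4.2/2 = 3.9 m.
Total vertical stress at mid-clay: σ_v = 17.6×1.8 + 17.5×2.1 = 68.43 kPa.
Pore pressure: u = 9.81×(3.9 − 0) = 38.259 kPa.
Initial effective stress: σ'_0 = σ_v − u = 68.43 − 38.259 = 30.171 kPa.
Stress increase at mid-clay by the 2:1 spreading method:
Δσ = qB/(B+z) = 242×2.9/(2.9+3.9) = 103.21 kPa
Final effective stress: σ'_f = σ'_0 + Δσ = 30.171 + 103.21 = 133.38 kPa.
Normally consolidated clay, so the full stress increment lies on the virgin compression line:
S_c = C_c·H/(1+e₀)·log₁₀(σ'_f/σ'_0) = 0.31×4.2/(1+1.09)×log₁₀(133.38/30.171)
    = 0.62297 × 0.6455 = 0.4021 m

S_c ≈ 0.402 m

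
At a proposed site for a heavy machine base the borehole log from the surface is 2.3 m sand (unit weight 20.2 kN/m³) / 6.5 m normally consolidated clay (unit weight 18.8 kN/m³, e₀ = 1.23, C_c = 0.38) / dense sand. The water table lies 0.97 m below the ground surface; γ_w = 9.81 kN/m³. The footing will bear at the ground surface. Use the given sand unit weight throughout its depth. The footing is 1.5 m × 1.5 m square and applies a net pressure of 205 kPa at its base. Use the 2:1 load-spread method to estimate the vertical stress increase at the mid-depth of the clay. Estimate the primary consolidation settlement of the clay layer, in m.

Mid-depth of clay below the ground surface: z = 2.3 + 6.5/2 = 5.55 m.
Total vertical stress at mid-clay: σ_v = 20.2×2.3 + 18.8×3.25 = 107.56 kPa.
Pore pressure: u = 9.81×(5.55 − 0.97) = 44.93 kPa.
Initial effective stress: σ'_0 = σ_v − u = 107.56 − 44.93 = 62.63 kPa.
Stress increase at mid-clay by the 2:1 spreading method:
Δσ = qBL/((B+z)(L+z)) = 205×1.5×1.5/((1.5+5.55)(1.5+5.55)) = 9.2802 kPa
Final effective stress: σ'_f = σ'_0 + Δσ = 62.63 + 9.2802 = 71.91 kPa.
Normally consolidated clay, so the full stress increment lies on the virgin compression line:
S_c = C_c·H/(1+e₀)·log₁₀(σ'_f/σ'_0) = 0.38×6.5/(1+1.23)×log₁₀(71.91/62.63)
    = 1.1076 × 0.060007 = 0.06646 m

S_c ≈ 0.0665 m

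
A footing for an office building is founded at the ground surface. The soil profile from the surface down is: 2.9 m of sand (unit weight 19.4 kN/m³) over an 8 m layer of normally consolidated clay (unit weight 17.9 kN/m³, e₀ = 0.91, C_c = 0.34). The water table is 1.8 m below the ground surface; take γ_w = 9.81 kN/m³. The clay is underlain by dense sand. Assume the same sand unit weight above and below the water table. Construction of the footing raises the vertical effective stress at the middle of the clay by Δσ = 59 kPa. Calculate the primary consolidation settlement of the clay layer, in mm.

Mid-depth of clay below the ground surface: z = 2.9 + 8/2 = 6.9 m.
Total vertical stress at mid-clay: σ_v = 19.4×2.9 + 17.9×4 = 127.86 kPa.
Pore pressure: u = 9.81×(6.9 − 1.8) = 50.031 kPa.
Initial effective stress: σ'_0 = σ_v − u = 127.86 − 50.031 = 77.829 kPa.
Final effective stress: σ'_f = σ'_0 + Δσ = 77.829 + 59 = 136.83 kPa.
Normally consolidated clay, so the full stress increment lies on the virgin compression line:
S_c = C_c·H/(1+e₀)·log₁₀(σ'_f/σ'_0) = 0.34×8/(1+0.91)×log₁₀(136.83/77.829)
    = 1.4241 × 0.24504 = 0.349 m

S_c ≈ 349 mm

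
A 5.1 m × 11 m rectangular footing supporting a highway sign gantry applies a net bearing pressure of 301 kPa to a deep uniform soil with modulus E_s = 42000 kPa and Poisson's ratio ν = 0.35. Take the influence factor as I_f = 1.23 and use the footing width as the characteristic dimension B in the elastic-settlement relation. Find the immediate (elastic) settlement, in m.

S_e ≈ 0.0394 m

Immediate (elastic) settlement: S_e = q·B·(1−ν²)/E_s · I_f.
S_e = 301 × 5.1 × (1 − 0.35²) / 42000 × 1.23
    = 301 × 5.1 × 0.8775 / 42000 × 1.23
    = 0.03945 m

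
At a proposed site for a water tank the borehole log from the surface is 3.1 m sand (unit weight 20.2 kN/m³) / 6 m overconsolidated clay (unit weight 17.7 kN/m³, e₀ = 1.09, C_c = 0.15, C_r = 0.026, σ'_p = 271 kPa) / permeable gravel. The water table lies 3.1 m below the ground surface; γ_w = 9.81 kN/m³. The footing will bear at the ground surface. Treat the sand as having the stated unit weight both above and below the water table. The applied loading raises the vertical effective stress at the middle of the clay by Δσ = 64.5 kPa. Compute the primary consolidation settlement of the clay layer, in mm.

S_c ≈ 18.1 mm

Mid-depth of clay below the ground surface: z = 3.1 + 6/2 = 6.1 m.
Total vertical stress at mid-clay: σ_v = 20.2×3.1 + 17.7×3 = 115.72 kPa.
Pore pressure: u = 9.81×(6.1 − 3.1) = 29.43 kPa.
Initial effective stress: σ'_0 = σ_v − u = 115.72 − 29.43 = 86.29 kPa.
Final effective stress: σ'_f = 86.29 + 64.5 = 150.79 kPa.
σ'_f = 150.79 ≤ σ'_p = 271 kPa, so the clay remains overconsolidated and only the recompression index applies:
S_c = C_r·H/(1+e₀)·log₁₀(σ'_f/σ'_0) = 0.026×6/2.09×log₁₀(150.79/86.29)
    = 0.074641 × 0.24241 = 0.01809 m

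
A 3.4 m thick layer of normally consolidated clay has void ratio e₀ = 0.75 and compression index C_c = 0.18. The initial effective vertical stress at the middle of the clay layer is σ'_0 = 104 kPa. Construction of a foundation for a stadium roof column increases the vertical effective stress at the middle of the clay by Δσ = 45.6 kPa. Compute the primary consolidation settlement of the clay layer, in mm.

Final effective stress: σ'_f = σ'_0 + Δσ = 104 + 45.6 = 149.6 kPa.
Normally consolidated clay, so the full stress increment lies on the virgin compression line:
S_c = C_c·H/(1+e₀)·log₁₀(σ'_f/σ'_0) = 0.18×3.4/(1+0.75)×log₁₀(149.6/104)
    = 0.34971 × 0.1579 = 0.05522 m

S_c ≈ 55.2 mm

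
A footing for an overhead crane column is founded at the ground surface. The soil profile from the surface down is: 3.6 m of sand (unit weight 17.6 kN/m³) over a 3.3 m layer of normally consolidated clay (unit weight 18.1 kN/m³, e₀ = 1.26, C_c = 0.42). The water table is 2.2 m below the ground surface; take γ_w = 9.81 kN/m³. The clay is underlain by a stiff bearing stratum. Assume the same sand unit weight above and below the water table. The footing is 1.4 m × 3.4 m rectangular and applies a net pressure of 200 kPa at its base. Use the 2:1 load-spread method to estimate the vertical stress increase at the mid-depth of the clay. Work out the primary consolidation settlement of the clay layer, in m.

S_c ≈ 0.0619 m

Mid-depth of clay below the ground surface: z = 3.6 + 3.3/2 = 5.25 m.
Total vertical stress at mid-clay: σ_v = 17.6×3.6 + 18.1×1.65 = 93.225 kPa.
Pore pressure: u = 9.81×(5.25 − 2.2) = 29.921 kPa.
Initial effective stress: σ'_0 = σ_v − u = 93.225 − 29.921 = 63.304 kPa.
Stress increase at mid-clay by the 2:1 spreading method:
Δσ = qBL/((B+z)(L+z)) = 200×1.4×3.4/((1.4+5.25)(3.4+5.25)) = 16.55 kPa
Final effective stress: σ'_f = σ'_0 + Δσ = 63.304 + 16.55 = 79.854 kPa.
Normally consolidated clay, so the full stress increment lies on the virgin compression line:
S_c = C_c·H/(1+e₀)·log₁₀(σ'_f/σ'_0) = 0.42×3.3/(1+1.26)×log₁₀(79.854/63.304)
    = 0.61327 × 0.10087 = 0.06186 m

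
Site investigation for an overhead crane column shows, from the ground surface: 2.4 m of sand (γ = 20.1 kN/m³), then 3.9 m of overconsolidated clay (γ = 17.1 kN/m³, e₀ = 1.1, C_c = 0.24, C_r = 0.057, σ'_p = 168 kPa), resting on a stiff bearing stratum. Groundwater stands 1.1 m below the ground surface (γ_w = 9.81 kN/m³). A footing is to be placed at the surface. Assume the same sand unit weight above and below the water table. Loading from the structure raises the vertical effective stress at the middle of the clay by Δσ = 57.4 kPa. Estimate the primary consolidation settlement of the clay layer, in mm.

S_c ≈ 35.3 mm

Mid-depth of clay below the ground surface: z = 2.4 + 3.9/2 = 4.35 m.
Total vertical stress at mid-clay: σ_v = 20.1×2.4 + 17.1×1.95 = 81.585 kPa.
Pore pressure: u = 9.81×(4.35 − 1.1) = 31.883 kPa.
Initial effective stress: σ'_0 = σ_v − u = 81.585 − 31.883 = 49.702 kPa.
Final effective stress: σ'_f = 49.702 + 57.4 = 107.1 kPa.
σ'_f = 107.1 ≤ σ'_p = 168 kPa, so the clay remains overconsolidated and only the recompression index applies:
S_c = C_r·H/(1+e₀)·log₁₀(σ'_f/σ'_0) = 0.057×3.9/2.1×log₁₀(107.1/49.702)
    = 0.10585 × 0.33342 = 0.03529 m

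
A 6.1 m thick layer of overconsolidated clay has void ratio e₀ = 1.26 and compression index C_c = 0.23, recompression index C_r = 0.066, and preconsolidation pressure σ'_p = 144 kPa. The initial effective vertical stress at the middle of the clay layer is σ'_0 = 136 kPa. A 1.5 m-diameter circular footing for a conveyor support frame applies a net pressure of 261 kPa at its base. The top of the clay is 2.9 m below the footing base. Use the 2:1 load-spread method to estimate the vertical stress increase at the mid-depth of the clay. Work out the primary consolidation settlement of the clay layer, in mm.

S_c ≈ 9.21 mm

Mid-depth of clay below the footing base: z = 2.9 + 6.1/2 = 5.95 m.
Stress increase at mid-clay by the 2:1 spreading method:
Δσ ≈ qD²/(D+z)² = 261×1.5²/(1.5+5.95)² = 10.581 kPa
Final effective stress: σ'_f = 136 + 10.581 = 146.58 kPa.
σ'_f = 146.58 > σ'_p = 144 kPa, so the stress path crosses the preconsolidation pressure — recompression up to σ'_p, then virgin compression beyond:
S_c = H/(1+e₀)·[C_r·log₁₀(σ'_p/σ'_0) + C_c·log₁₀(σ'_f/σ'_p)]
    = 6.1/2.26 × [0.066×log₁₀(144/136) + 0.23×log₁₀(146.58/144)]
    = 2.6991 × [0.0016384 + 0.0017738] = 0.00921 m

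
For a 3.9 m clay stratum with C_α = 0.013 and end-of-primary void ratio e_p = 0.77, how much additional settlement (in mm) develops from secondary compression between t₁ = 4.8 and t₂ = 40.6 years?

Secondary compression: S_s = C_α·H/(1+e_p)·log₁₀(t₂/t₁)
S_s = 0.013×3.9/(1+0.77)×log₁₀(40.6/4.8)
    = 0.02864 × 0.9273 = 0.02656 m

S_s ≈ 26.6 mm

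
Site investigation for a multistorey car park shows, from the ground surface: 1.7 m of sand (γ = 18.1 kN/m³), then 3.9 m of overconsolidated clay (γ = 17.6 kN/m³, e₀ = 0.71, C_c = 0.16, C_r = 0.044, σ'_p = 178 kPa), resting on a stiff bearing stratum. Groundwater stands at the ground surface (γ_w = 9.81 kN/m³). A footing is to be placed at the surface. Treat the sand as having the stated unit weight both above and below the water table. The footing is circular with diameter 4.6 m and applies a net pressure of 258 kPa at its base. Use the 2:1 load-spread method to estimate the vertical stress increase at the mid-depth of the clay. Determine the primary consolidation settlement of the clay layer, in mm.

S_c ≈ 57.5 mm

Mid-depth of clay below the ground surface: z = 1.7 + 3.9/2 = 3.65 m.
Total vertical stress at mid-clay: σ_v = 18.1×1.7 + 17.6×1.95 = 65.09 kPa.
Pore pressure: u = 9.81×(3.65 − 0) = 35.806 kPa.
Initial effective stress: σ'_0 = σ_v − u = 65.09 − 35.806 = 29.284 kPa.
Stress increase at mid-clay by the 2:1 spreading method:
Δσ ≈ qD²/(D+z)² = 258×4.6²/(4.6+3.65)² = 80.21 kPa
Final effective stress: σ'_f = 29.284 + 80.21 = 109.49 kPa.
σ'_f = 109.49 ≤ σ'_p = 178 kPa, so the clay remains overconsolidated and only the recompression index applies:
S_c = C_r·H/(1+e₀)·log₁₀(σ'_f/σ'_0) = 0.044×3.9/1.71×log₁₀(109.49/29.284)
    = 0.10035 × 0.57274 = 0.05747 m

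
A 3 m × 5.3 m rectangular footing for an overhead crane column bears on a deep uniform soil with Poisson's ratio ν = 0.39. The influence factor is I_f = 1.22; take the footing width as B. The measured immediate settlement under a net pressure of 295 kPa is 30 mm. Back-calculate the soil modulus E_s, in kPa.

S_e = q·B·(1−ν²)/E_s · I_f  ⇒  E_s = q·B·(1−ν²)·I_f / S_e.
E_s = 295 × 3 × 0.8479 × 1.22 / 0.03 = 30520 kPa

E_s ≈ 30500 kPa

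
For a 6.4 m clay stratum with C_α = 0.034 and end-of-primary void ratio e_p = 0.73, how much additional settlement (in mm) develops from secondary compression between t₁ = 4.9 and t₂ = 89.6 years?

S_s ≈ 159 mm

Secondary compression: S_s = C_α·H/(1+e_p)·log₁₀(t₂/t₁)
S_s = 0.034×6.4/(1+0.73)×log₁₀(89.6/4.9)
    = 0.1258 × 1.262 = 0.1587 m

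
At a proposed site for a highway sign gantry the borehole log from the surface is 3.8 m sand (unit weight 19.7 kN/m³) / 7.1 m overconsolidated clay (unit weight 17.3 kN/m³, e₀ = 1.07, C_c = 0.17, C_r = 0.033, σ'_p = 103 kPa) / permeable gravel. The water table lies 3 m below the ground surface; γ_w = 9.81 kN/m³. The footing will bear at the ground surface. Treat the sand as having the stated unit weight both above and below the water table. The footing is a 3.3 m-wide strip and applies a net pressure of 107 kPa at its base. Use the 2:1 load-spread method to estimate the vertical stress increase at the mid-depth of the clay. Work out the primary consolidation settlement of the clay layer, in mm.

Mid-depth of clay below the ground surface: z = 3.8 + 7.1/2 = 7.35 m.
Total vertical stress at mid-clay: σ_v = 19.7×3.8 + 17.3×3.55 = 136.28 kPa.
Pore pressure: u = 9.81×(7.35 − 3) = 42.673 kPa.
Initial effective stress: σ'_0 = σ_v − u = 136.28 − 42.673 = 93.607 kPa.
Stress increase at mid-clay by the 2:1 spreading method:
Δσ = qB/(B+z) = 107×3.3/(3.3+7.35) = 33.155 kPa
Final effective stress: σ'_f = 93.607 + 33.155 = 126.76 kPa.
σ'_f = 126.76 > σ'_p = 103 kPa, so the stress path crosses the preconsolidation pressure — recompression up to σ'_p, then virgin compression beyond:
S_c = H/(1+e₀)·[C_r·log₁₀(σ'_p/σ'_0) + C_c·log₁₀(σ'_f/σ'_p)]
    = 7.1/2.07 × [0.033×log₁₀(103/93.607) + 0.17×log₁₀(126.76/103)]
    = 3.43 × [0.0013705 + 0.015325] = 0.05727 m

S_c ≈ 57.3 mm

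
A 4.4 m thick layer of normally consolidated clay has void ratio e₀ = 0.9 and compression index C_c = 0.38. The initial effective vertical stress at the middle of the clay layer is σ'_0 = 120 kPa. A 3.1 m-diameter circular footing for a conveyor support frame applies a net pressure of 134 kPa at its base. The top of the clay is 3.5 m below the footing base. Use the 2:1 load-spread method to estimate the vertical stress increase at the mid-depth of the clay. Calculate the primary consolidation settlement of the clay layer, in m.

Mid-depth of clay below the footing base: z = 3.5 + 4.4/2 = 5.7 m.
Stress increase at mid-clay by the 2:1 spreading method:
Δσ ≈ qD²/(D+z)² = 134×3.1²/(3.1+5.7)² = 16.629 kPa
Final effective stress: σ'_f = σ'_0 + Δσ = 120 + 16.629 = 136.63 kPa.
Normally consolidated clay, so the full stress increment lies on the virgin compression line:
S_c = C_c·H/(1+e₀)·log₁₀(σ'_f/σ'_0) = 0.38×4.4/(1+0.9)×log₁₀(136.63/120)
    = 0.88 × 0.056365 = 0.0496 m

S_c ≈ 0.0496 m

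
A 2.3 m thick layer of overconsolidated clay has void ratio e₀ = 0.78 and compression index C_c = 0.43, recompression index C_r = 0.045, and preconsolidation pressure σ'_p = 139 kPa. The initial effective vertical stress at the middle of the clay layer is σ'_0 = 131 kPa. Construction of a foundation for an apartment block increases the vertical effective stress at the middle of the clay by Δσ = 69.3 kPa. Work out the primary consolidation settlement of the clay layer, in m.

S_c ≈ 0.0897 m

Final effective stress: σ'_f = 131 + 69.3 = 200.3 kPa.
σ'_f = 200.3 > σ'_p = 139 kPa, so the stress path crosses the preconsolidation pressure — recompression up to σ'_p, then virgin compression beyond:
S_c = H/(1+e₀)·[C_r·log₁₀(σ'_p/σ'_0) + C_c·log₁₀(σ'_f/σ'_p)]
    = 2.3/1.78 × [0.045×log₁₀(139/131) + 0.43×log₁₀(200.3/139)]
    = 1.2921 × [0.0011585 + 0.068226] = 0.08965 m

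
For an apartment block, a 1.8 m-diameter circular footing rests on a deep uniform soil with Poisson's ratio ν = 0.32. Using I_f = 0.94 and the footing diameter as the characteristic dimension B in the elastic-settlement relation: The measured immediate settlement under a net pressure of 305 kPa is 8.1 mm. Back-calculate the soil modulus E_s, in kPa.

S_e = q·B·(1−ν²)/E_s · I_f  ⇒  E_s = q·B·(1−ν²)·I_f / S_e.
E_s = 305 × 1.8 × 0.8976 × 0.94 / 0.0081 = 57190 kPa

E_s ≈ 57200 kPa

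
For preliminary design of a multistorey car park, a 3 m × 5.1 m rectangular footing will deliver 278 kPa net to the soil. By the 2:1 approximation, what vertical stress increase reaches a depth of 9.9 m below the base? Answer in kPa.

Δσ_z ≈ 22 kPa

By the 2:1 method the load spreads at 1 horizontal : 2 vertical, so at depth z the loaded area has grown by z in each plan dimension:
Δσ = qBL/((B+z)(L+z)) = 278×3×5.1/((3+9.9)(5.1+9.9)) = 21.981 kPa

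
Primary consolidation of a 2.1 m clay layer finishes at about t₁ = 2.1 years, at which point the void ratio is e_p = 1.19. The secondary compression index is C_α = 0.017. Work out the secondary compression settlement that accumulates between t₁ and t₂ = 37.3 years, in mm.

Secondary compression: S_s = C_α·H/(1+e_p)·log₁₀(t₂/t₁)
S_s = 0.017×2.1/(1+1.19)×log₁₀(37.3/2.1)
    = 0.0163 × 1.249 = 0.02037 m

S_s ≈ 20.4 mm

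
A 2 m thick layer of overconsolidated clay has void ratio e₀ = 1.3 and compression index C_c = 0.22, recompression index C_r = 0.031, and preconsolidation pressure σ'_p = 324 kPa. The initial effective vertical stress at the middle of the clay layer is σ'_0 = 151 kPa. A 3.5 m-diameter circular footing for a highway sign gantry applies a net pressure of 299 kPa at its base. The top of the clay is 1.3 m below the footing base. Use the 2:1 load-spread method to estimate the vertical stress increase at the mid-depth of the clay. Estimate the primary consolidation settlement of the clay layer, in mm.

S_c ≈ 6.36 mm

Mid-depth of clay below the footing base: z = 1.3 + 2/2 = 2.3 m.
Stress increase at mid-clay by the 2:1 spreading method:
Δσ ≈ qD²/(D+z)² = 299×3.5²/(3.5+2.3)² = 108.88 kPa
Final effective stress: σ'_f = 151 + 108.88 = 259.88 kPa.
σ'_f = 259.88 ≤ σ'_p = 324 kPa, so the clay remains overconsolidated and only the recompression index applies:
S_c = C_r·H/(1+e₀)·log₁₀(σ'_f/σ'_0) = 0.031×2/2.3×log₁₀(259.88/151)
    = 0.026957 × 0.2358 = 0.006356 m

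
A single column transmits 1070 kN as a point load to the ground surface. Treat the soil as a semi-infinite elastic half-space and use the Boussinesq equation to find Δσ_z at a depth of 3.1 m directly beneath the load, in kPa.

Δσ_z ≈ 53.2 kPa

Boussinesq vertical stress below a point load on an elastic half-space:
Δσ_z = 3P/(2πz²) · [1 + (r/z)²]^(−5/2)
r/z = 0/3.1 = 0; [1+(r/z)²]^(−5/2) = 1.
Δσ_z = 3×1070/(2π×3.1²) × 1 = 53.162 × 1 = 53.16 kPa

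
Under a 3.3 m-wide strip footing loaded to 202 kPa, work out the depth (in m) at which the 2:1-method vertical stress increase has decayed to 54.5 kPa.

2:1 spreading — at depth z the loaded area has grown by z in each plan dimension:
qB/(B+z) = Δσ_z ⇒ z = qB/Δσ_z − B = 202×3.3/54.5 − 3.3 = 8.931 m

z ≈ 8.93 m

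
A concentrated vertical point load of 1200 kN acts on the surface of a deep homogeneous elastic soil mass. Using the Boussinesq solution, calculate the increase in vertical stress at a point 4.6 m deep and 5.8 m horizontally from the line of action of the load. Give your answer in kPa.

Δσ_z ≈ 2.51 kPa

Boussinesq vertical stress below a point load on an elastic half-space:
Δσ_z = 3P/(2πz²) · [1 + (r/z)²]^(−5/2)
r/z = 5.8/4.6 = 1.2609; [1+(r/z)²]^(−5/2) = 0.092648.
Δσ_z = 3×1200/(2π×4.6²) × 0.092648 = 27.077 × 0.092648 = 2.509 kPa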